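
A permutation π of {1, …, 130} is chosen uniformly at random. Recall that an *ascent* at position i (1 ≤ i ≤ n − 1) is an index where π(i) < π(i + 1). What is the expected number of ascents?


Write X = Σ X_I over i = 1, …, 129, with X_I the indicator of one ascent.
There are 129 indicators.
For each fixed i, the pair (π(i), π(i+1)) is a uniformly random ordered pair of distinct values from {1, …, 130}; by symmetry P[π(i) < π(i+1)] = 1/2.
By linearity: E[X] = 129 · (1/2) = (130 − 1) · (1/2) = 129/2 ≈ 64.500000.

E[X] = 129/2 = 64.500000.


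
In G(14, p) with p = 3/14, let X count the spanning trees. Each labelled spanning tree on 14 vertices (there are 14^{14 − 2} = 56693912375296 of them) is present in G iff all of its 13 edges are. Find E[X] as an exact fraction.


K_14 has 14^{14 − 2} = 56693912375296 labelled spanning trees.
For each such spanning tree H, let X_H = 1 if all 13 edges of H are present in G. Then P[X_H = 1] = p^{13} = (3/14)^{13} = 1594323/793714773254144.
By linearity: E[X] = Σ_H E[X_H] = 56693912375296 · p^{13} = 56693912375296 · 1594323/793714773254144 = 1594323/14.
Numerically: E[X] ≈ 1.139e+05.

E[X] = 56693912375296 · (3/14)^{13} = 1594323/14 ≈ 1.139e+05.


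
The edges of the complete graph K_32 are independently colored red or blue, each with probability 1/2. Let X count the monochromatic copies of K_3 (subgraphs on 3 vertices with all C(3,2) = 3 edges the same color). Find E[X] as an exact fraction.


Let X = Σ_S X_S over the C(32, 3) = 4960 subsets S of size 3, where X_S = 1 if the K_3 on S is monochromatic.
For a fixed S, the K_3 on S has C(3, 2) = 3 edges. P[all 3 edges red] = (1/2)^3, and likewise for blue, so P[monochromatic] = 2·(1/2)^3 = 2^{1 − 3} = 1/4.
Summing: E[X] = C(32, 3) · 2^{1 − 3} = 4960 · 1/4 = 1240.
Numerically: E[X] ≈ 1240.000.

E[X] = C(32,3)·2^(1−C(3,2)) = 1240 ≈ 1240.000.


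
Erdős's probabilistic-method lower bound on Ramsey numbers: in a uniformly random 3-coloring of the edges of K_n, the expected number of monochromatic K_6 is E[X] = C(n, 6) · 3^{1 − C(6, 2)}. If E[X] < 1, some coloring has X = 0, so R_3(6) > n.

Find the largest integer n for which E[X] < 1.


We need C(n, 6) · 3^{1 − 15} < 1, i.e. C(n, 6) < 3^{15 − 1} = 4782969.
Check values of n near the boundary:
  n = 39: C(39, 6) = 3262623; 3262623 < 4782969? YES
  n = 40: C(40, 6) = 3838380; 3838380 < 4782969? YES
  n = 41: C(41, 6) = 4496388; 4496388 < 4782969? YES
  n = 42: C(42, 6) = 5245786; 5245786 < 4782969? NO
The largest n with C(n, 6) < 4782969 is n = 41 (where E[X] = 1498796/1594323 ≈ 0.9401). Hence R_3(6) > 41, i.e. R_3(6) ≥ 42.

Largest n = 41; hence R_3(6) > 41.


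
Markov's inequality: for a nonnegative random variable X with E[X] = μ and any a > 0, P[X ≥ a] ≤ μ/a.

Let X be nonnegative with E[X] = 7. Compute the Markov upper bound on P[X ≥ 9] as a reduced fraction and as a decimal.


μ = E[X] = 7, a = 9.
Markov: P[X ≥ 9] ≤ μ/a = (7)/9 = 7/9.
Numerically: ≈ 0.778.
(Since a = 9 > μ = 7.000, the bound 7/9 is < 1 and informative.)

P[X ≥ 9] ≤ 7/9 ≈ 0.778.


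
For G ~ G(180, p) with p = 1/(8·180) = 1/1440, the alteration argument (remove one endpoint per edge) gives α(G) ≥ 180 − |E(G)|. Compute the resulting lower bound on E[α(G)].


E[|E(G)|] = C(180, 2)·p = 16110 · (1/1440) = 179/16.
E[α(G)] ≥ n − E[|E(G)|] = 180 − 179/16 = 2701/16.
Numerically: ≈ 168.8125.
(This is only a lower bound; the true E[α(G)] may be larger.)

E[α(G)] ≥ 2701/16 ≈ 168.8125.


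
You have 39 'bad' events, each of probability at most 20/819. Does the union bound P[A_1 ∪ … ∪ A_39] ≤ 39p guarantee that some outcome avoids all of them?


Union bound: P[∪_{i=1}^{39} A_i] ≤ Σ_i P[A_i] ≤ 39·p = 39·(20/819) = 20/21.
Numerically: 20/21 ≈ 0.9523810.
Is 20/21 < 1? YES.
Since P[∪ A_i] ≤ 20/21 < 1, the complement has P[∩ A_i^c] ≥ 1 − 20/21 = 1/21 > 0, so some outcome avoids every A_i.

39·p = 20/21 ≈ 0.9523810; existence CERTIFIED by the union bound.


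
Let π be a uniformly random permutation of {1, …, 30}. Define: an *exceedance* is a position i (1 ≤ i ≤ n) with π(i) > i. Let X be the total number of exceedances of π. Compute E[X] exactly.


Write X = Σ_{i=1}^{30} X_i, where X_i = 1_{π(i) > i}.
For each fixed i, π(i) is uniform over {1, …, 30} (marginal of a uniform permutation), so P[π(i) > i] = (n − i)/n. Summing: Σ_{i=1}^{30} (n − i)/n = (0 + 1 + … + 29)/30 = 30(30 − 1)/(2·30) = (30 − 1)/2.
Hence E[X] = Σ_{i=1}^{30} (30 − i)/30 = 29/2 ≈ 14.500000.

E[X] = 29/2 = 14.500000.


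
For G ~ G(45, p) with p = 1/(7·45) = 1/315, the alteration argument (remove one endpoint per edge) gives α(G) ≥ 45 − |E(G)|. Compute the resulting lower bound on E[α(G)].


E[|E(G)|] = C(45, 2)·p = 990 · (1/315) = 22/7.
E[α(G)] ≥ n − E[|E(G)|] = 45 − 22/7 = 293/7.
Numerically: ≈ 41.857.
(This is only a lower bound; the true E[α(G)] may be larger.)

E[α(G)] ≥ 293/7 ≈ 41.857.


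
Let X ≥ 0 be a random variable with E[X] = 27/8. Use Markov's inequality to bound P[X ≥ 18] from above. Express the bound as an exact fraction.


μ = E[X] = 27/8, a = 18.
Markov: P[X ≥ 18] ≤ μ/a = (27/8)/18 = 3/16.
Numerically: ≈ 0.187500.
(Since a = 18 > μ = 3.375000, the bound 3/16 is < 1 and informative.)

P[X ≥ 18] ≤ 3/16 ≈ 0.187500.


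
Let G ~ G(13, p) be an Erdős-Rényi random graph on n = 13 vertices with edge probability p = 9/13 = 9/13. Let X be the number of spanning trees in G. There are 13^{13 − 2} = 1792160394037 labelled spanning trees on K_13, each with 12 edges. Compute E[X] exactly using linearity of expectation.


K_13 has 13^{13 − 2} = 1792160394037 labelled spanning trees.
For each such spanning tree H, let X_H = 1 if all 12 edges of H are present in G. Then P[X_H = 1] = p^{12} = (9/13)^{12} = 282429536481/23298085122481.
By linearity of expectation: E[X] = Σ_H E[X_H] = 1792160394037 · p^{12} = 1792160394037 · 282429536481/23298085122481 = 282429536481/13.
Numerically: E[X] ≈ 2.1725e+10.

E[X] = 1792160394037 · (9/13)^{12} = 282429536481/13 ≈ 2.1725e+10.


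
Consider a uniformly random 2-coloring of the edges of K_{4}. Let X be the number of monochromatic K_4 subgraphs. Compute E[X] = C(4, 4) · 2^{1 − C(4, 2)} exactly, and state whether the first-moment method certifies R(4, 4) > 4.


E[X] = C(4, 4) · 2^{1 − 6} = 1 · 2^{−5} = 1/32.
As a reduced fraction: E[X] = 1/32 ≈ 0.0312.
Is E[X] < 1? YES.
Since E[X] < 1, there exists a 2-coloring of K_{4} with no monochromatic K_4; hence R(4, 4) > 4.

E[X] = 1/32 ≈ 0.0312; E[X] < 1, so R(4, 4) > 4.


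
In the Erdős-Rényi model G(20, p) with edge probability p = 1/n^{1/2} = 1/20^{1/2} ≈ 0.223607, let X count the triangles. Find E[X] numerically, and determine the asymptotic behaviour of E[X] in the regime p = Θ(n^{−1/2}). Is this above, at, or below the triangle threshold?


Number of potential triangles: C(20, 3) = 1140.
Each occurs with probability p³ ≈ (0.223607)³ ≈ 1.11803399e-02.
By linearity: E[X] = C(20, 3)·p³ ≈ 1140 · 1.11803399e-02 ≈ 12.745587.
Since α = 1/2 < 1, p = c/n^{1/2} ≫ 1/n is above the triangle threshold p ~ 1/n. Asymptotically E[X] ~ (c³/6)·n^{3(1−α)} = (1³/6)·n^{1.5} → ∞; triangles are abundant w.h.p.

E[X] ≈ 12.745587; in regime p = Θ(1/n^{1/2}) E[X] diverges (above the triangle threshold p ~ 1/n).


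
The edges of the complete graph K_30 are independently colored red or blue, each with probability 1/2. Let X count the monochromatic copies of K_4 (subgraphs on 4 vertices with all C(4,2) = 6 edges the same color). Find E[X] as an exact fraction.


Let X = Σ_S X_S over the C(30, 4) = 27405 subsets S of size 4, where X_S = 1 if the K_4 on S is monochromatic.
For a fixed S, the K_4 on S has C(4, 2) = 6 edges. P[all 6 edges red] = (1/2)^6, and likewise for blue, so P[monochromatic] = 2·(1/2)^6 = 2^{1 − 6} = 1/32.
By linearity of expectation: E[X] = C(30, 4) · 2^{1 − 6} = 27405 · 1/32 = 27405/32.
Numerically: E[X] ≈ 856.406.

E[X] = C(30,4)·2^(1−C(4,2)) = 27405/32 ≈ 856.406.


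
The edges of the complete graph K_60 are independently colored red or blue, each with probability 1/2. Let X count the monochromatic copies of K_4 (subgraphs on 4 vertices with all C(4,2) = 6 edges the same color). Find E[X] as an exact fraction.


Let X = Σ_S X_S over the C(60, 4) = 487635 subsets S of size 4, where X_S = 1 if the K_4 on S is monochromatic.
For a fixed S, the K_4 on S has C(4, 2) = 6 edges. P[all 6 edges red] = (1/2)^6, and likewise for blue, so P[monochromatic] = 2·(1/2)^6 = 2^{1 − 6} = 1/32.
Summing: E[X] = C(60, 4) · 2^{1 − 6} = 487635 · 1/32 = 487635/32.
Numerically: E[X] ≈ 15238.5938.

E[X] = C(60,4)·2^(1−C(4,2)) = 487635/32 ≈ 15238.5938.


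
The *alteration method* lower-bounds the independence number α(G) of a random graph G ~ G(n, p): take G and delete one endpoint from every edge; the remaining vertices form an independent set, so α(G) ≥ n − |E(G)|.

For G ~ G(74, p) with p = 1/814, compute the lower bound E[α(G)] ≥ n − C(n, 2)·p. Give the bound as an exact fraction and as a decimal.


E[|E(G)|] = C(74, 2)·p = 2701 · (1/814) = 73/22.
E[α(G)] ≥ n − E[|E(G)|] = 74 − 73/22 = 1555/22.
Numerically: ≈ 70.6818.
(This is only a lower bound; the true E[α(G)] may be larger.)

E[α(G)] ≥ 1555/22 ≈ 70.6818.


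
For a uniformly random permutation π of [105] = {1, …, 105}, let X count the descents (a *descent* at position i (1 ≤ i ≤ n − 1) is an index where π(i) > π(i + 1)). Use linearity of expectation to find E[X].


Write X = Σ X_I over i = 1, …, 104, with X_I the indicator of one descent.
There are 104 indicators.
For each fixed i, the pair (π(i), π(i+1)) is a uniformly random ordered pair of distinct values from {1, …, 105}; by symmetry P[π(i) > π(i+1)] = 1/2.
By linearity: E[X] = 104 · (1/2) = (105 − 1) · (1/2) = 52 ≈ 52.00000.

E[X] = 52 = 52.00000.


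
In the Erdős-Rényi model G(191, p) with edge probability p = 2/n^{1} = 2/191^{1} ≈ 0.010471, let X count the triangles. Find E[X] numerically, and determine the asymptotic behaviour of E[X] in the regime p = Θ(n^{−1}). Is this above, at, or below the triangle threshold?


Number of potential triangles: C(191, 3) = 1143135.
Each occurs with probability p³ ≈ (0.010471)³ ≈ 1.1481269e-06.
By linearity: E[X] = C(191, 3)·p³ ≈ 1143135 · 1.1481269e-06 ≈ 1.31246.
Here α = 1, so p = 2/n is exactly at the triangle threshold p ~ 1/n. Asymptotically E[X] → c³/6 = 2³/6 = 4/3 ≈ 1.33333, a bounded constant. In this regime the triangle count is asymptotically Poisson(c³/6).

E[X] ≈ 1.31246; in regime p = Θ(1/n^{1}) E[X] stays bounded (at the triangle threshold p ~ 1/n).


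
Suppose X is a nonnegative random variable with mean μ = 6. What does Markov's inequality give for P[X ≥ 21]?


μ = E[X] = 6, a = 21.
Markov: P[X ≥ 21] ≤ μ/a = (6)/21 = 2/7.
Numerically: ≈ 0.286.
(Since a = 21 > μ = 6.000, the bound 2/7 is < 1 and informative.)

P[X ≥ 21] ≤ 2/7 ≈ 0.286.


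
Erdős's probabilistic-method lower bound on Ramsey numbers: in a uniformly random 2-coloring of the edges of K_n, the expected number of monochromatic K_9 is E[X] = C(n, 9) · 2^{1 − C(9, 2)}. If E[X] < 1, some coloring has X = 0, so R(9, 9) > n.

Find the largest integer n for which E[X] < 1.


We need C(n, 9) · 2^{1 − 36} < 1, i.e. C(n, 9) < 2^{36 − 1} = 34359738368.
Check values of n near the boundary:
  n = 62: C(62, 9) = 20286591270; 20286591270 < 34359738368? YES
  n = 63: C(63, 9) = 23667689815; 23667689815 < 34359738368? YES
  n = 64: C(64, 9) = 27540584512; 27540584512 < 34359738368? YES
  n = 65: C(65, 9) = 31966749880; 31966749880 < 34359738368? YES
  n = 66: C(66, 9) = 37014131440; 37014131440 < 34359738368? NO
  n = 67: C(67, 9) = 42757703560; 42757703560 < 34359738368? NO
  n = 68: C(68, 9) = 49280065120; 49280065120 < 34359738368? NO
The largest n with C(n, 9) < 34359738368 is n = 65 (where E[X] = 3995843735/4294967296 ≈ 0.930355). Hence R(9, 9) > 65, i.e. R(9, 9) ≥ 66.

Largest n = 65; hence R(9, 9) > 65.


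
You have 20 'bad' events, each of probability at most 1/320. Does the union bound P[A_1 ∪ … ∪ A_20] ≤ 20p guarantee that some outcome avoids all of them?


Union bound: P[∪_{i=1}^{20} A_i] ≤ Σ_i P[A_i] ≤ 20·p = 20·(1/320) = 1/16.
Numerically: 1/16 ≈ 0.062.
Is 1/16 < 1? YES.
Since P[∪ A_i] ≤ 1/16 < 1, the complement has P[∩ A_i^c] ≥ 1 − 1/16 = 15/16 > 0, so some outcome avoids every A_i.

20·p = 1/16 ≈ 0.062; existence CERTIFIED by the union bound.


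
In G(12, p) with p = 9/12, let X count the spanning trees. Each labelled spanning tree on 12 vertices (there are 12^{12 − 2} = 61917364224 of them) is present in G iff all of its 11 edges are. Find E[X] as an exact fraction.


K_12 has 12^{12 − 2} = 61917364224 labelled spanning trees.
For each such spanning tree H, let X_H = 1 if all 11 edges of H are present in G. Then P[X_H = 1] = p^{11} = (3/4)^{11} = 177147/4194304.
By linearity: E[X] = Σ_H E[X_H] = 61917364224 · p^{11} = 61917364224 · 177147/4194304 = 10460353203/4.
Numerically: E[X] ≈ 2.62e+09.

E[X] = 61917364224 · (3/4)^{11} = 10460353203/4 ≈ 2.62e+09.


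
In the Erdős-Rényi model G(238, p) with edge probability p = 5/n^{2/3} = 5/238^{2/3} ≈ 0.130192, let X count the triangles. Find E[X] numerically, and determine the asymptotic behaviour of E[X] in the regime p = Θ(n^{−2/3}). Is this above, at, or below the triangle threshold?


Number of potential triangles: C(238, 3) = 2218636.
Each occurs with probability p³ ≈ (0.130192)³ ≈ 2.20676506e-03.
By linearity: E[X] = C(238, 3)·p³ ≈ 2218636 · 2.20676506e-03 ≈ 4896.008403.
Since α = 2/3 < 1, p = c/n^{2/3} ≫ 1/n is above the triangle threshold p ~ 1/n. Asymptotically E[X] ~ (c³/6)·n^{3(1−α)} = (5³/6)·n^{1} → ∞; triangles are abundant w.h.p.

E[X] ≈ 4896.008403; in regime p = Θ(1/n^{2/3}) E[X] diverges (above the triangle threshold p ~ 1/n).


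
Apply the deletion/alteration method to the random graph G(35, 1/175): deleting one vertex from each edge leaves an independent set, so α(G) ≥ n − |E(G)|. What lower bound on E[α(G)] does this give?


E[|E(G)|] = C(35, 2)·p = 595 · (1/175) = 17/5.
E[α(G)] ≥ n − E[|E(G)|] = 35 − 17/5 = 158/5.
Numerically: ≈ 31.600.
(This is only a lower bound; the true E[α(G)] may be larger.)

E[α(G)] ≥ 158/5 ≈ 31.600.


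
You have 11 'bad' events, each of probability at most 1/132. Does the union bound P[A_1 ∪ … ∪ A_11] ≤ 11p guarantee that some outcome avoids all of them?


Union bound: P[∪_{i=1}^{11} A_i] ≤ Σ_i P[A_i] ≤ 11·p = 11·(1/132) = 1/12.
Numerically: 1/12 ≈ 0.0833.
Is 1/12 < 1? YES.
Since P[∪ A_i] ≤ 1/12 < 1, the complement has P[∩ A_i^c] ≥ 1 − 1/12 = 11/12 > 0, so some outcome avoids every A_i.

11·p = 1/12 ≈ 0.0833; existence CERTIFIED by the union bound.


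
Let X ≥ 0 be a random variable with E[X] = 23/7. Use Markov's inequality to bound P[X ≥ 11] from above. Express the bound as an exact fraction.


μ = E[X] = 23/7, a = 11.
Markov: P[X ≥ 11] ≤ μ/a = (23/7)/11 = 23/77.
Numerically: ≈ 0.2987.
(Since a = 11 > μ = 3.2857, the bound 23/77 is < 1 and informative.)

P[X ≥ 11] ≤ 23/77 ≈ 0.2987.


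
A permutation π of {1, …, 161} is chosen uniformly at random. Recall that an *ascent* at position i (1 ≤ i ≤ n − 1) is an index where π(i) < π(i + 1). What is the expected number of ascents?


Write X = Σ X_I over i = 1, …, 160, with X_I the indicator of one ascent.
There are 160 indicators.
For each fixed i, the pair (π(i), π(i+1)) is a uniformly random ordered pair of distinct values from {1, …, 161}; by symmetry P[π(i) < π(i+1)] = 1/2.
By linearity: E[X] = 160 · (1/2) = (161 − 1) · (1/2) = 80 ≈ 80.000.

E[X] = 80 = 80.000.


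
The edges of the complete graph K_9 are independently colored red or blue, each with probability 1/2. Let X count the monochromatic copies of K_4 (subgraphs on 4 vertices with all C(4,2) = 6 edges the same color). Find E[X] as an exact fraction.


Let X = Σ_S X_S over the C(9, 4) = 126 subsets S of size 4, where X_S = 1 if the K_4 on S is monochromatic.
For a fixed S, the K_4 on S has C(4, 2) = 6 edges. P[all 6 edges red] = (1/2)^6, and likewise for blue, so P[monochromatic] = 2·(1/2)^6 = 2^{1 − 6} = 1/32.
By linearity of expectation: E[X] = C(9, 4) · 2^{1 − 6} = 126 · 1/32 = 63/16.
Numerically: E[X] ≈ 3.937500.

E[X] = C(9,4)·2^(1−C(4,2)) = 63/16 ≈ 3.937500.


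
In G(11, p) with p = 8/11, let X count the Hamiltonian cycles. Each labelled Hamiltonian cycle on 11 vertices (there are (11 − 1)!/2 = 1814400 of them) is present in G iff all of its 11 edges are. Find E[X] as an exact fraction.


K_11 has (11 − 1)!/2 = 1814400 labelled Hamiltonian cycles.
For each such Hamiltonian cycle H, let X_H = 1 if all 11 edges of H are present in G. Then P[X_H = 1] = p^{11} = (8/11)^{11} = 8589934592/285311670611.
By linearity: E[X] = Σ_H E[X_H] = 1814400 · p^{11} = 1814400 · 8589934592/285311670611 = 15585577323724800/285311670611.
Numerically: E[X] ≈ 5.463e+04.

E[X] = 1814400 · (8/11)^{11} = 15585577323724800/285311670611 ≈ 5.463e+04.


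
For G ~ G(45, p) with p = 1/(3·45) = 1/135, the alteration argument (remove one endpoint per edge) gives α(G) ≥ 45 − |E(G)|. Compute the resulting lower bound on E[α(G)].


E[|E(G)|] = C(45, 2)·p = 990 · (1/135) = 22/3.
E[α(G)] ≥ n − E[|E(G)|] = 45 − 22/3 = 113/3.
Numerically: ≈ 37.666667.
(This is only a lower bound; the true E[α(G)] may be larger.)

E[α(G)] ≥ 113/3 ≈ 37.666667.


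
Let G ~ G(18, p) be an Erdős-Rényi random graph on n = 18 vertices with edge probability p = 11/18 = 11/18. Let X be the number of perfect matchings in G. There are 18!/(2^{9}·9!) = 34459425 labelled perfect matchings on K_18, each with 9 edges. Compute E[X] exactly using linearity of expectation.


K_18 has 18!/(2^{9}·9!) = 34459425 labelled perfect matchings.
For each such perfect matching H, let X_H = 1 if all 9 edges of H are present in G. Then P[X_H = 1] = p^{9} = (11/18)^{9} = 2357947691/198359290368.
Summing the indicators: E[X] = Σ_H E[X_H] = 34459425 · p^{9} = 34459425 · 2357947691/198359290368 = 1003129896443675/2448880128.
Numerically: E[X] ≈ 4.1e+05.

E[X] = 34459425 · (11/18)^{9} = 1003129896443675/2448880128 ≈ 4.1e+05.


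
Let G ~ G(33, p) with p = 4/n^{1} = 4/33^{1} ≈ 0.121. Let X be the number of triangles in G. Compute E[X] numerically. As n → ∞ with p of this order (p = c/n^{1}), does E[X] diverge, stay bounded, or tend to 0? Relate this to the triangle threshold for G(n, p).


Number of potential triangles: C(33, 3) = 5456.
Each occurs with probability p³ ≈ (0.121)³ ≈ 1.78089e-03.
By linearity: E[X] = C(33, 3)·p³ ≈ 5456 · 1.78089e-03 ≈ 9.717.
Here α = 1, so p = 4/n is exactly at the triangle threshold p ~ 1/n. Asymptotically E[X] → c³/6 = 4³/6 = 32/3 ≈ 10.667, a bounded constant. In this regime the triangle count is asymptotically Poisson(c³/6).

E[X] ≈ 9.717; in regime p = Θ(1/n^{1}) E[X] stays bounded (at the triangle threshold p ~ 1/n).


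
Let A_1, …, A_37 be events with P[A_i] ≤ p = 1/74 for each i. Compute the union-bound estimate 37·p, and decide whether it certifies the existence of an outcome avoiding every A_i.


Union bound: P[∪_{i=1}^{37} A_i] ≤ Σ_i P[A_i] ≤ 37·p = 37·(1/74) = 1/2.
Numerically: 1/2 ≈ 0.500000.
Is 1/2 < 1? YES.
Since P[∪ A_i] ≤ 1/2 < 1, the complement has P[∩ A_i^c] ≥ 1 − 1/2 = 1/2 > 0, so some outcome avoids every A_i.

37·p = 1/2 ≈ 0.500000; existence CERTIFIED by the union bound.


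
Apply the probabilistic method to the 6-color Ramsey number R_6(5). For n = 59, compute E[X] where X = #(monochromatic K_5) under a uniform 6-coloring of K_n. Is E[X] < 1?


E[X] = C(59, 5) · 6^{1 − 10} = 5006386 · 6^{−9} = 5006386/10077696.
As a reduced fraction: E[X] = 2503193/5038848 ≈ 0.4967788.
Is E[X] < 1? YES.
Since E[X] < 1, there exists a 6-coloring of K_{59} with no monochromatic K_5; hence R_6(5) > 59.

E[X] = 2503193/5038848 ≈ 0.4967788; E[X] < 1, so R_6(5) > 59.


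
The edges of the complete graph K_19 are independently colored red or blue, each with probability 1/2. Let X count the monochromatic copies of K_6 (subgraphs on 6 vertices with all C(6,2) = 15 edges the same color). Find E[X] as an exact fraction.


Let X = Σ_S X_S over the C(19, 6) = 27132 subsets S of size 6, where X_S = 1 if the K_6 on S is monochromatic.
For a fixed S, the K_6 on S has C(6, 2) = 15 edges. P[all 15 edges red] = (1/2)^15, and likewise for blue, so P[monochromatic] = 2·(1/2)^15 = 2^{1 − 15} = 1/16384.
By linearity of expectation: E[X] = C(19, 6) · 2^{1 − 15} = 27132 · 1/16384 = 6783/4096.
Numerically: E[X] ≈ 1.656006.

E[X] = C(19,6)·2^(1−C(6,2)) = 6783/4096 ≈ 1.656006.


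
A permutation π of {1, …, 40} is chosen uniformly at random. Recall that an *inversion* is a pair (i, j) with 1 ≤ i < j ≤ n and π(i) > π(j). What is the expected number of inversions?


Write X = Σ X_I over the C(40, 2) = 780 pairs i < j, with X_I the indicator of one inversion.
There are 780 indicators.
For each fixed pair i < j, the values π(i) and π(j) are two distinct elements of {1, …, 40} in uniformly random order; by symmetry P[π(i) > π(j)] = 1/2.
By linearity: E[X] = 780 · (1/2) = C(40, 2) · (1/2) = 780/2 = 390 ≈ 390.000.

E[X] = 390 = 390.000.


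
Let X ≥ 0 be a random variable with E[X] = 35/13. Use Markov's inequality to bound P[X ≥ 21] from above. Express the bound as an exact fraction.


μ = E[X] = 35/13, a = 21.
Markov: P[X ≥ 21] ≤ μ/a = (35/13)/21 = 5/39.
Numerically: ≈ 0.128.
(Since a = 21 > μ = 2.692, the bound 5/39 is < 1 and informative.)

P[X ≥ 21] ≤ 5/39 ≈ 0.128.


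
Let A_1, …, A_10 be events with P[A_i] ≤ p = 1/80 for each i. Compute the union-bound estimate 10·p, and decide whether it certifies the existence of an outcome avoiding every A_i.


Union bound: P[∪_{i=1}^{10} A_i] ≤ Σ_i P[A_i] ≤ 10·p = 10·(1/80) = 1/8.
Numerically: 1/8 ≈ 0.12500.
Is 1/8 < 1? YES.
Since P[∪ A_i] ≤ 1/8 < 1, the complement has P[∩ A_i^c] ≥ 1 − 1/8 = 7/8 > 0, so some outcome avoids every A_i.

10·p = 1/8 ≈ 0.12500; existence CERTIFIED by the union bound.


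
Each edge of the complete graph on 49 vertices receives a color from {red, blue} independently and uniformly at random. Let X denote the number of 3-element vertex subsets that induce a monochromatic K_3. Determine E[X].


Let X = Σ_S X_S over the C(49, 3) = 18424 subsets S of size 3, where X_S = 1 if the K_3 on S is monochromatic.
For a fixed S, the K_3 on S has C(3, 2) = 3 edges. P[all 3 edges red] = (1/2)^3, and likewise for blue, so P[monochromatic] = 2·(1/2)^3 = 2^{1 − 3} = 1/4.
By linearity: E[X] = C(49, 3) · 2^{1 − 3} = 18424 · 1/4 = 4606.
Numerically: E[X] ≈ 4606.000000.

E[X] = C(49,3)·2^(1−C(3,2)) = 4606 ≈ 4606.000000.


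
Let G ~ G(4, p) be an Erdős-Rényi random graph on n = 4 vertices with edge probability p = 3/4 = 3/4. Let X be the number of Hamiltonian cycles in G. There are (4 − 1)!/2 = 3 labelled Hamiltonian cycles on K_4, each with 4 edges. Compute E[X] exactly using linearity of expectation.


K_4 has (4 − 1)!/2 = 3 labelled Hamiltonian cycles.
For each such Hamiltonian cycle H, let X_H = 1 if all 4 edges of H are present in G. Then P[X_H = 1] = p^{4} = (3/4)^{4} = 81/256.
By linearity: E[X] = Σ_H E[X_H] = 3 · p^{4} = 3 · 81/256 = 243/256.
Numerically: E[X] ≈ 0.949219.

E[X] = 3 · (3/4)^{4} = 243/256 ≈ 0.949219.


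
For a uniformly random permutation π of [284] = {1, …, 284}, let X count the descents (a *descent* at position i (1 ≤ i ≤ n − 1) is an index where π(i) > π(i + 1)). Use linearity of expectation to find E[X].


Write X = Σ X_I over i = 1, …, 283, with X_I the indicator of one descent.
There are 283 indicators.
For each fixed i, the pair (π(i), π(i+1)) is a uniformly random ordered pair of distinct values from {1, …, 284}; by symmetry P[π(i) > π(i+1)] = 1/2.
By linearity: E[X] = 283 · (1/2) = (284 − 1) · (1/2) = 283/2 ≈ 141.5000.

E[X] = 283/2 = 141.5000.


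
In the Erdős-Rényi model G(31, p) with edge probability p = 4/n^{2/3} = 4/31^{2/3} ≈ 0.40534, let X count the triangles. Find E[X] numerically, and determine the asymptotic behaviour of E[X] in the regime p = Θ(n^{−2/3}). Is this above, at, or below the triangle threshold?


Number of potential triangles: C(31, 3) = 4495.
Each occurs with probability p³ ≈ (0.40534)³ ≈ 6.6597294e-02.
By linearity: E[X] = C(31, 3)·p³ ≈ 4495 · 6.6597294e-02 ≈ 299.35484.
Since α = 2/3 < 1, p = c/n^{2/3} ≫ 1/n is above the triangle threshold p ~ 1/n. Asymptotically E[X] ~ (c³/6)·n^{3(1−α)} = (4³/6)·n^{1} → ∞; triangles are abundant w.h.p.

E[X] ≈ 299.35484; in regime p = Θ(1/n^{2/3}) E[X] diverges (above the triangle threshold p ~ 1/n).


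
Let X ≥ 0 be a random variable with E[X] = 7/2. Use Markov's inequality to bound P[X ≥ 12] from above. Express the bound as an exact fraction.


μ = E[X] = 7/2, a = 12.
Markov: P[X ≥ 12] ≤ μ/a = (7/2)/12 = 7/24.
Numerically: ≈ 0.291667.
(Since a = 12 > μ = 3.500000, the bound 7/24 is < 1 and informative.)

P[X ≥ 12] ≤ 7/24 ≈ 0.291667.


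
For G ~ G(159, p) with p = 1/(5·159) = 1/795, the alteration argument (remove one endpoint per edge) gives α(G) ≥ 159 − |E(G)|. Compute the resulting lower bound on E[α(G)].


E[|E(G)|] = C(159, 2)·p = 12561 · (1/795) = 79/5.
E[α(G)] ≥ n − E[|E(G)|] = 159 − 79/5 = 716/5.
Numerically: ≈ 143.20000.
(This is only a lower bound; the true E[α(G)] may be larger.)

E[α(G)] ≥ 716/5 ≈ 143.20000.


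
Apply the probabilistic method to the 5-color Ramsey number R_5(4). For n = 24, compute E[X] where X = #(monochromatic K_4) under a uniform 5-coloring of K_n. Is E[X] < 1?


E[X] = C(24, 4) · 5^{1 − 6} = 10626 · 5^{−5} = 10626/3125.
As a reduced fraction: E[X] = 10626/3125 ≈ 3.4003200.
Is E[X] < 1? NO.
Since E[X] ≥ 1, the first-moment bound is inconclusive at n = 24; it does NOT by itself certify R_5(4) > 24.

E[X] = 10626/3125 ≈ 3.4003200; E[X] ≥ 1; first-moment method inconclusive here.


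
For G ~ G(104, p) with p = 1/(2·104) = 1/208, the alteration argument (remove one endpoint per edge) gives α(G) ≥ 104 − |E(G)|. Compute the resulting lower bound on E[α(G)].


E[|E(G)|] = C(104, 2)·p = 5356 · (1/208) = 103/4.
E[α(G)] ≥ n − E[|E(G)|] = 104 − 103/4 = 313/4.
Numerically: ≈ 78.25000.
(This is only a lower bound; the true E[α(G)] may be larger.)

E[α(G)] ≥ 313/4 ≈ 78.25000.


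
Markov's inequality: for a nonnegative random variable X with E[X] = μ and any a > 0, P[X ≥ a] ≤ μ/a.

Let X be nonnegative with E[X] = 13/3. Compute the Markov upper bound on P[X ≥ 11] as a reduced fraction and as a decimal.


μ = E[X] = 13/3, a = 11.
Markov: P[X ≥ 11] ≤ μ/a = (13/3)/11 = 13/33.
Numerically: ≈ 0.3939.
(Since a = 11 > μ = 4.3333, the bound 13/33 is < 1 and informative.)

P[X ≥ 11] ≤ 13/33 ≈ 0.3939.


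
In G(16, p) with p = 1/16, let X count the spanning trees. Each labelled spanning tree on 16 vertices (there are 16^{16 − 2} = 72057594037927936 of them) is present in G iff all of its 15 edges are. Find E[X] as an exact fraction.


K_16 has 16^{16 − 2} = 72057594037927936 labelled spanning trees.
For each such spanning tree H, let X_H = 1 if all 15 edges of H are present in G. Then P[X_H = 1] = p^{15} = (1/16)^{15} = 1/1152921504606846976.
Summing the indicators: E[X] = Σ_H E[X_H] = 72057594037927936 · p^{15} = 72057594037927936 · 1/1152921504606846976 = 1/16.
Numerically: E[X] ≈ 0.0625.

E[X] = 72057594037927936 · (1/16)^{15} = 1/16 ≈ 0.0625.


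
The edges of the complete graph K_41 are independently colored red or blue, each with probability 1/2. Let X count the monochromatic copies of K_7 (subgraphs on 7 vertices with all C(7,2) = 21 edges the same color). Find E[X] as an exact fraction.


Let X = Σ_S X_S over the C(41, 7) = 22481940 subsets S of size 7, where X_S = 1 if the K_7 on S is monochromatic.
For a fixed S, the K_7 on S has C(7, 2) = 21 edges. P[all 21 edges red] = (1/2)^21, and likewise for blue, so P[monochromatic] = 2·(1/2)^21 = 2^{1 − 21} = 1/1048576.
By linearity: E[X] = C(41, 7) · 2^{1 − 21} = 22481940 · 1/1048576 = 5620485/262144.
Numerically: E[X] ≈ 21.44045.

E[X] = C(41,7)·2^(1−C(7,2)) = 5620485/262144 ≈ 21.44045.


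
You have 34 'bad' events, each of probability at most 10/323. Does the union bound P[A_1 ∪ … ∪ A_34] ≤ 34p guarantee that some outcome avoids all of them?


Union bound: P[∪_{i=1}^{34} A_i] ≤ Σ_i P[A_i] ≤ 34·p = 34·(10/323) = 20/19.
Numerically: 20/19 ≈ 1.05263.
Is 20/19 < 1? NO.
Since the bound 20/19 is ≥ 1, the union bound is uninformative here; it does NOT by itself certify existence.

34·p = 20/19 ≈ 1.05263; existence NOT certified by the union bound.


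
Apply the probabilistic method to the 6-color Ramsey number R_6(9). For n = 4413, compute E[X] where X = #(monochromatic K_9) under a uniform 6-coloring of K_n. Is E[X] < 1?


E[X] = C(4413, 9) · 6^{1 − 36} = 1734990840325017881257917265 · 6^{−35} = 1734990840325017881257917265/1719070799748422591028658176.
As a reduced fraction: E[X] = 1734990840325017881257917265/1719070799748422591028658176 ≈ 1.009.
Is E[X] < 1? NO.
Since E[X] ≥ 1, the first-moment bound is inconclusive at n = 4413; it does NOT by itself certify R_6(9) > 4413.

E[X] = 1734990840325017881257917265/1719070799748422591028658176 ≈ 1.009; E[X] ≥ 1; first-moment method inconclusive here.


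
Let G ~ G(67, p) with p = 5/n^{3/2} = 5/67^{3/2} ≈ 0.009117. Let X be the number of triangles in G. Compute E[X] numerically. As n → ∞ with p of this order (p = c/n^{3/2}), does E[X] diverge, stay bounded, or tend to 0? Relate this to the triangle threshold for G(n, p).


Number of potential triangles: C(67, 3) = 47905.
Each occurs with probability p³ ≈ (0.009117)³ ≈ 7.578328e-07.
By linearity: E[X] = C(67, 3)·p³ ≈ 47905 · 7.578328e-07 ≈ 0.0363.
Since α = 3/2 > 1, p = c/n^{3/2} = o(1/n) is below the triangle threshold p ~ 1/n. Asymptotically E[X] ~ (c³/6)·n^{3(1−α)} = (5³/6)·n^{-1.5} → 0, so by Markov's inequality G has no triangles w.h.p.

E[X] ≈ 0.0363; in regime p = Θ(1/n^{3/2}) E[X] tends to 0 (below the triangle threshold p ~ 1/n).


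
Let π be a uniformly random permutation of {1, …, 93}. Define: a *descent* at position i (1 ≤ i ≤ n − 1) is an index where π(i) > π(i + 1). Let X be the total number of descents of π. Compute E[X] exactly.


Write X = Σ X_I over i = 1, …, 92, with X_I the indicator of one descent.
There are 92 indicators.
For each fixed i, the pair (π(i), π(i+1)) is a uniformly random ordered pair of distinct values from {1, …, 93}; by symmetry P[π(i) > π(i+1)] = 1/2.
By linearity: E[X] = 92 · (1/2) = (93 − 1) · (1/2) = 46 ≈ 46.0000.

E[X] = 46 = 46.0000.


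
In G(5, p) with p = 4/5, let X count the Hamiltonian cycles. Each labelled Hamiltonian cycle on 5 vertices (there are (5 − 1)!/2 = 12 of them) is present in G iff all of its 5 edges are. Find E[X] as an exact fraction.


K_5 has (5 − 1)!/2 = 12 labelled Hamiltonian cycles.
For each such Hamiltonian cycle H, let X_H = 1 if all 5 edges of H are present in G. Then P[X_H = 1] = p^{5} = (4/5)^{5} = 1024/3125.
By linearity: E[X] = Σ_H E[X_H] = 12 · p^{5} = 12 · 1024/3125 = 12288/3125.
Numerically: E[X] ≈ 3.93216.

E[X] = 12 · (4/5)^{5} = 12288/3125 ≈ 3.93216.


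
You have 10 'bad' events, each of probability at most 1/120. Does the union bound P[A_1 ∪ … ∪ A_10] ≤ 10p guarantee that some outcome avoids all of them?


Union bound: P[∪_{i=1}^{10} A_i] ≤ Σ_i P[A_i] ≤ 10·p = 10·(1/120) = 1/12.
Numerically: 1/12 ≈ 0.08333.
Is 1/12 < 1? YES.
Since P[∪ A_i] ≤ 1/12 < 1, the complement has P[∩ A_i^c] ≥ 1 − 1/12 = 11/12 > 0, so some outcome avoids every A_i.

10·p = 1/12 ≈ 0.08333; existence CERTIFIED by the union bound.


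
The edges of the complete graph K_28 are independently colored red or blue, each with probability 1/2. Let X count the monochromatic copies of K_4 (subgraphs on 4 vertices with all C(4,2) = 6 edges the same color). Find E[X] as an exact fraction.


Let X = Σ_S X_S over the C(28, 4) = 20475 subsets S of size 4, where X_S = 1 if the K_4 on S is monochromatic.
For a fixed S, the K_4 on S has C(4, 2) = 6 edges. P[all 6 edges red] = (1/2)^6, and likewise for blue, so P[monochromatic] = 2·(1/2)^6 = 2^{1 − 6} = 1/32.
Summing: E[X] = C(28, 4) · 2^{1 − 6} = 20475 · 1/32 = 20475/32.
Numerically: E[X] ≈ 639.84375.

E[X] = C(28,4)·2^(1−C(4,2)) = 20475/32 ≈ 639.84375.


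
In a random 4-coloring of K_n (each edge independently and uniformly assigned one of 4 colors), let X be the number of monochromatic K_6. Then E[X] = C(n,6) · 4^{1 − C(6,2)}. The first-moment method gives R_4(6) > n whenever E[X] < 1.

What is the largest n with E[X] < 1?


We need C(n, 6) · 4^{1 − 15} < 1, i.e. C(n, 6) < 4^{15 − 1} = 268435456.
Check values of n near the boundary:
  n = 73: C(73, 6) = 170230452; 170230452 < 268435456? YES
  n = 74: C(74, 6) = 185250786; 185250786 < 268435456? YES
  n = 75: C(75, 6) = 201359550; 201359550 < 268435456? YES
  n = 76: C(76, 6) = 218618940; 218618940 < 268435456? YES
  n = 77: C(77, 6) = 237093780; 237093780 < 268435456? YES
  n = 78: C(78, 6) = 256851595; 256851595 < 268435456? YES
  n = 79: C(79, 6) = 277962685; 277962685 < 268435456? NO
  n = 80: C(80, 6) = 300500200; 300500200 < 268435456? NO
  n = 81: C(81, 6) = 324540216; 324540216 < 268435456? NO
The largest n with C(n, 6) < 268435456 is n = 78 (where E[X] = 256851595/268435456 ≈ 0.956847). Hence R_4(6) > 78, i.e. R_4(6) ≥ 79.

Largest n = 78; hence R_4(6) > 78.


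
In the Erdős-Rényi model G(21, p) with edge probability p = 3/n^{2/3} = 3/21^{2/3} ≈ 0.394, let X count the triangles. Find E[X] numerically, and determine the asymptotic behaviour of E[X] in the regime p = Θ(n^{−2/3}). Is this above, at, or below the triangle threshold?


Number of potential triangles: C(21, 3) = 1330.
Each occurs with probability p³ ≈ (0.394)³ ≈ 6.12245e-02.
By linearity: E[X] = C(21, 3)·p³ ≈ 1330 · 6.12245e-02 ≈ 81.429.
Since α = 2/3 < 1, p = c/n^{2/3} ≫ 1/n is above the triangle threshold p ~ 1/n. Asymptotically E[X] ~ (c³/6)·n^{3(1−α)} = (3³/6)·n^{1} → ∞; triangles are abundant w.h.p.

E[X] ≈ 81.429; in regime p = Θ(1/n^{2/3}) E[X] diverges (above the triangle threshold p ~ 1/n).


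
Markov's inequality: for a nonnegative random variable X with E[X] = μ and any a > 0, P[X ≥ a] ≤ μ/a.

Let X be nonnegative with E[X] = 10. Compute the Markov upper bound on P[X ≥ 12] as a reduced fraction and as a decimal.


μ = E[X] = 10, a = 12.
Markov: P[X ≥ 12] ≤ μ/a = (10)/12 = 5/6.
Numerically: ≈ 0.83333.
(Since a = 12 > μ = 10.00000, the bound 5/6 is < 1 and informative.)

P[X ≥ 12] ≤ 5/6 ≈ 0.83333.


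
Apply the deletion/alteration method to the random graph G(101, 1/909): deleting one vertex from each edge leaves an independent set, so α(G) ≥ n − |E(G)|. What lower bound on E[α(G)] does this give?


E[|E(G)|] = C(101, 2)·p = 5050 · (1/909) = 50/9.
E[α(G)] ≥ n − E[|E(G)|] = 101 − 50/9 = 859/9.
Numerically: ≈ 95.444444.
(This is only a lower bound; the true E[α(G)] may be larger.)

E[α(G)] ≥ 859/9 ≈ 95.444444.


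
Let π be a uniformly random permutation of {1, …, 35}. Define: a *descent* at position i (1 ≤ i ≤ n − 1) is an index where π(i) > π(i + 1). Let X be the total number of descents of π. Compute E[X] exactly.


Write X = Σ X_I over i = 1, …, 34, with X_I the indicator of one descent.
There are 34 indicators.
For each fixed i, the pair (π(i), π(i+1)) is a uniformly random ordered pair of distinct values from {1, …, 35}; by symmetry P[π(i) > π(i+1)] = 1/2.
By linearity: E[X] = 34 · (1/2) = (35 − 1) · (1/2) = 17 ≈ 17.000.

E[X] = 17 = 17.000.


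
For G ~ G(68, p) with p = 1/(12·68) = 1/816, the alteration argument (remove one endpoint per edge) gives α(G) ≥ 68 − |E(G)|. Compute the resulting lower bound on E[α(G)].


E[|E(G)|] = C(68, 2)·p = 2278 · (1/816) = 67/24.
E[α(G)] ≥ n − E[|E(G)|] = 68 − 67/24 = 1565/24.
Numerically: ≈ 65.208333.
(This is only a lower bound; the true E[α(G)] may be larger.)

E[α(G)] ≥ 1565/24 ≈ 65.208333.


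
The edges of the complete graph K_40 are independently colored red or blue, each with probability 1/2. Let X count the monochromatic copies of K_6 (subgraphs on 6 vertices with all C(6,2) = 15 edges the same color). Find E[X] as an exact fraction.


Let X = Σ_S X_S over the C(40, 6) = 3838380 subsets S of size 6, where X_S = 1 if the K_6 on S is monochromatic.
For a fixed S, the K_6 on S has C(6, 2) = 15 edges. P[all 15 edges red] = (1/2)^15, and likewise for blue, so P[monochromatic] = 2·(1/2)^15 = 2^{1 − 15} = 1/16384.
Summing: E[X] = C(40, 6) · 2^{1 − 15} = 3838380 · 1/16384 = 959595/4096.
Numerically: E[X] ≈ 234.27612.

E[X] = C(40,6)·2^(1−C(6,2)) = 959595/4096 ≈ 234.27612.


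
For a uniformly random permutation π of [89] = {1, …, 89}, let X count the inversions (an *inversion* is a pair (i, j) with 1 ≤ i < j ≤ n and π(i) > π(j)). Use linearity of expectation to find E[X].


Write X = Σ X_I over the C(89, 2) = 3916 pairs i < j, with X_I the indicator of one inversion.
There are 3916 indicators.
For each fixed pair i < j, the values π(i) and π(j) are two distinct elements of {1, …, 89} in uniformly random order; by symmetry P[π(i) > π(j)] = 1/2.
By linearity: E[X] = 3916 · (1/2) = C(89, 2) · (1/2) = 3916/2 = 1958 ≈ 1958.000.

E[X] = 1958 = 1958.000.


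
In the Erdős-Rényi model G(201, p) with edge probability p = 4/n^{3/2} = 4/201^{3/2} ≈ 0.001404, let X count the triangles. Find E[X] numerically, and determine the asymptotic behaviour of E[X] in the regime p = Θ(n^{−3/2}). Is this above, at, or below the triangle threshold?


Number of potential triangles: C(201, 3) = 1333300.
Each occurs with probability p³ ≈ (0.001404)³ ≈ 2.765653e-09.
By linearity: E[X] = C(201, 3)·p³ ≈ 1333300 · 2.765653e-09 ≈ 0.0037.
Since α = 3/2 > 1, p = c/n^{3/2} = o(1/n) is below the triangle threshold p ~ 1/n. Asymptotically E[X] ~ (c³/6)·n^{3(1−α)} = (4³/6)·n^{-1.5} → 0, so by Markov's inequality G has no triangles w.h.p.

E[X] ≈ 0.0037; in regime p = Θ(1/n^{3/2}) E[X] tends to 0 (below the triangle threshold p ~ 1/n).


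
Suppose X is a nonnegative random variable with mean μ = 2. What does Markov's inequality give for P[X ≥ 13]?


μ = E[X] = 2, a = 13.
Markov: P[X ≥ 13] ≤ μ/a = (2)/13 = 2/13.
Numerically: ≈ 0.15385.
(Since a = 13 > μ = 2.00000, the bound 2/13 is < 1 and informative.)

P[X ≥ 13] ≤ 2/13 ≈ 0.15385.


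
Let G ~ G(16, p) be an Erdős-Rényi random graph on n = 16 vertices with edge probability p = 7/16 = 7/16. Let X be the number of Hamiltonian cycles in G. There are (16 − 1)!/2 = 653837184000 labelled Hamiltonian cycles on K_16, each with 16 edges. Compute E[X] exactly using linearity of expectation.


K_16 has (16 − 1)!/2 = 653837184000 labelled Hamiltonian cycles.
For each such Hamiltonian cycle H, let X_H = 1 if all 16 edges of H are present in G. Then P[X_H = 1] = p^{16} = (7/16)^{16} = 33232930569601/18446744073709551616.
Summing the indicators: E[X] = Σ_H E[X_H] = 653837184000 · p^{16} = 653837184000 · 33232930569601/18446744073709551616 = 21219654042671322112875/18014398509481984.
Numerically: E[X] ≈ 1.17793e+06.

E[X] = 653837184000 · (7/16)^{16} = 21219654042671322112875/18014398509481984 ≈ 1.17793e+06.


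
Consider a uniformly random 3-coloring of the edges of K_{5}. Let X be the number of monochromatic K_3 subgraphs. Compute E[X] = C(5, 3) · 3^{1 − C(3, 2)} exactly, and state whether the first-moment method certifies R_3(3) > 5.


E[X] = C(5, 3) · 3^{1 − 3} = 10 · 3^{−2} = 10/9.
As a reduced fraction: E[X] = 10/9 ≈ 1.111.
Is E[X] < 1? NO.
Since E[X] ≥ 1, the first-moment bound is inconclusive at n = 5; it does NOT by itself certify R_3(3) > 5.

E[X] = 10/9 ≈ 1.111; E[X] ≥ 1; first-moment method inconclusive here.
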